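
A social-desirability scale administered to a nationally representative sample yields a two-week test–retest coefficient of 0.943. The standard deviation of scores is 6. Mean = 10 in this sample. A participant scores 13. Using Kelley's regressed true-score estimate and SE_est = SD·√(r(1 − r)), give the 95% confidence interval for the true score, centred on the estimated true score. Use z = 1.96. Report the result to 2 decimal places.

[10.10, 15.56]

T̂ = r·X + (1 − r)·M = 0.9430*13 + 0.0570*10 = 12.2590 + 0.5700 ≈ 12.8290
SE_est = 6.0000·√[r(1 − r)] ≈ 1.3911
CI = 12.8290 ± 1.96 * 1.3911 → [10.1025, 15.5555]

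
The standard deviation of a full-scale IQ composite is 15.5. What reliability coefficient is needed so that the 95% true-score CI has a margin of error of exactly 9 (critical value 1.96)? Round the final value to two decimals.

Required SEM = 9 / 1.96 ≈ 4.5918
r = 1 − (4.5918/15.5)² ≈ 1 − 0.0878 ≈ 0.9122

0.91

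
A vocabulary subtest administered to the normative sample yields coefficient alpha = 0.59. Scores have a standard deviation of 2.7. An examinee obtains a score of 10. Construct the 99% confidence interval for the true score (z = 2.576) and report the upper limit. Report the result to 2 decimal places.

14.45

The standard error of measurement is 2.7000·√(1 − 0.5900) ≈ 2.7000·0.6403 ≈ 1.7288.
2.576 · SEM ≈ 4.4535
Upper bound: 10 + 4.4535 = 14.4535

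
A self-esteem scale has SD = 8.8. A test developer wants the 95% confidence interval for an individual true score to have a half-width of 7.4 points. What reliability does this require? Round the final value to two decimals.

0.82

Required SEM = 7.4 / 1.96 ≈ 3.776
r = 1 − (SEM / SD)² = 1 − (3.776 / 8.8)² ≈ 1 − 0.184 ≈ 0.816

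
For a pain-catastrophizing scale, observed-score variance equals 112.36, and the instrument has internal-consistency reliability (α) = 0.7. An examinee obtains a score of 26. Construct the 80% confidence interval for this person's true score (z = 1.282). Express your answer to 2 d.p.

SD = √112.36 ≃ 10.600
The standard error of measurement is 10.600*√(1 − 0.700) ≃ 10.600*0.548 ≃ 5.806.
Margin = 1.282 * 5.806 ≃ 7.443
CI = 26 ± 7.443 → [18.557, 33.443]

[18.56, 33.44]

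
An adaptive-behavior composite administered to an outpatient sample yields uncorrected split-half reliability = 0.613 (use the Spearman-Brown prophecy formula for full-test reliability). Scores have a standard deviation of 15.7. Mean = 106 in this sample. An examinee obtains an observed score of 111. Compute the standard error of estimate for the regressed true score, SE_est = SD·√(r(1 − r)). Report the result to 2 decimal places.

6.70

Spearman-Brown: r = 2(0.613) / (1 + 0.613) = 1.226 / 1.613 ≈ 0.760
SE_est = SD · √(r(1 − r)) = 15.700 · √0.182 ≈ 15.700 · 0.427 ≈ 6.704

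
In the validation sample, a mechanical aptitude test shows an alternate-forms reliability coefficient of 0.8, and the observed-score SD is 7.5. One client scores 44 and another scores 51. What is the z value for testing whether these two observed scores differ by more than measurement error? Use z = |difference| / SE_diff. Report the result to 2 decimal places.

1.48

SEM = 7.5000·√(1 − 0.8000) ≈ 3.3541
SE_diff = √2 · SEM ≈ 4.7434
z = 7 / 4.7434 ≈ 1.4757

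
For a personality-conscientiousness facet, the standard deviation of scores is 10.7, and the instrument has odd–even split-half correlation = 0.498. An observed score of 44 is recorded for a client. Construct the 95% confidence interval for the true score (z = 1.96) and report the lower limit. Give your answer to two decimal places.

31.86

Full-length reliability (Spearman-Brown) = 2(0.498)/(1+0.498) ≃ 0.6649
SEM = 10.7000*√(1 − 0.6649) ≃ 6.1941
Half-width = 1.96*6.1941 ≃ 12.1405
Lower limit = 44 − 12.1405 ≃ 31.8595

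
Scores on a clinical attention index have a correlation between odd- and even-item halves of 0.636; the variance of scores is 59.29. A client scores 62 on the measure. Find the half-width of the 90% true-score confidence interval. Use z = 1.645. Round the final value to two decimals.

SD = √59.29 ≃ 7.7000
Full-length reliability (Spearman-Brown) = 2(0.636)/(1+0.636) ≃ 0.7775
SEM = 7.7000 * √(1 − 0.7775) = 7.7000 * √0.2225 ≃ 7.7000 * 0.4717 ≃ 3.6320
Margin = 1.645 * 3.6320 ≃ 5.9747

5.97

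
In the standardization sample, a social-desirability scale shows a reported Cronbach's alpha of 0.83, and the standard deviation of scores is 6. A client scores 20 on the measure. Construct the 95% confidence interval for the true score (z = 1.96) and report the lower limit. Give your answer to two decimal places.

SEM = 6.000 × √(1 − 0.830) = 6.000 × √0.170 ≃ 6.000 × 0.412 ≃ 2.474
1.96 × SEM ≃ 4.849
Lower bound: 20 − 4.849 = 15.151

15.15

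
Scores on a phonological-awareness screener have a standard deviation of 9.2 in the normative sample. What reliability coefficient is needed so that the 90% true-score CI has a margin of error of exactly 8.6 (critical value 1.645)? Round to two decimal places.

0.68

Required SEM = 8.6 / 1.645 ≈ 5.228
Required reliability = 1 − (SEM/SD)² = 1 − 0.323 ≈ 0.677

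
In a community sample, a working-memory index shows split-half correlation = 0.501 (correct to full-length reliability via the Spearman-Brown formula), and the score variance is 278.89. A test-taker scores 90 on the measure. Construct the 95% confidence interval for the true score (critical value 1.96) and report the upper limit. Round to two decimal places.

SD = √278.89 ≈ 16.7000
r_full = 2·0.501 / (1 + 0.501) ≈ 0.6676
SEM = 16.7000 * √(1 − 0.6676) = 16.7000 * √0.3324 ≈ 16.7000 * 0.5766 ≈ 9.6289
Margin = 1.96 * 9.6289 ≈ 18.8726
Upper bound: 90 + 18.8726 = 108.8726

108.87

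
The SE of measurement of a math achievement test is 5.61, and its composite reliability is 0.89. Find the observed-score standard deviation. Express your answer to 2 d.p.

16.91

σ = SEM·(1 − r)^(−1/2) ≈ 5.61×3.0151 ≈ 16.9148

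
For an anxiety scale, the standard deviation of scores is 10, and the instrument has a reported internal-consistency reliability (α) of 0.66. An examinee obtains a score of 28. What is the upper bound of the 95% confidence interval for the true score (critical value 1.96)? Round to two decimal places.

SEM = 10.000 * √(1 − 0.660) = 10.000 * √0.340 ≃ 10.000 * 0.583 ≃ 5.831
Margin = 1.96 * 5.831 ≃ 11.429
Upper bound: 28 + 11.429 = 39.429

39.43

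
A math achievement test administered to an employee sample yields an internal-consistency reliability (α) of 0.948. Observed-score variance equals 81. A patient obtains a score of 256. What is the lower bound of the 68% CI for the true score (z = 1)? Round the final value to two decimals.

σ = 81^(1/2) = 9.000
SEM = 9.000 × √(1 − 0.948) = 9.000 × √0.052 ≈ 9.000 × 0.228 ≈ 2.052
Margin = 1 × 2.052 ≈ 2.052
Lower limit = 256 − 2.052 ≈ 253.948

253.95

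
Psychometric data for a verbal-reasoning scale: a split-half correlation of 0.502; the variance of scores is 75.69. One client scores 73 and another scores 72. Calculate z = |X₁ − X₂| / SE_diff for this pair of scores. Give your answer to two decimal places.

0.14

σ = 75.69^(1/2) = 8.7000
Full-length reliability (Spearman-Brown) = 2(0.502)/(1+0.502) ≃ 0.6684
SEM = 8.7000 × √(1 − 0.6684) = 8.7000 × √0.3316 ≃ 8.7000 × 0.5758 ≃ 5.0096
SE_diff = SEM × √2 ≃ 5.0096 × 1.4142 ≃ 7.0846
z = |73 − 72| / 7.0846 = 1 / 7.0846 ≃ 0.1412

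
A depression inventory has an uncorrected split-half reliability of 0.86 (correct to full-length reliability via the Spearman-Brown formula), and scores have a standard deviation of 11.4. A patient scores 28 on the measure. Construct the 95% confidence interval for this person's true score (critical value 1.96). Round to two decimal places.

[21.87, 34.13]

Spearman-Brown: r = 2(0.86) / (1 + 0.86) = 1.720 / 1.860 ≈ 0.925
The standard error of measurement is 11.400×√(1 − 0.925) ≈ 11.400×0.274 ≈ 3.128.
Half-width = 1.96×3.128 ≈ 6.130
95% CI: 28 ± 6.130 = [21.870, 34.130]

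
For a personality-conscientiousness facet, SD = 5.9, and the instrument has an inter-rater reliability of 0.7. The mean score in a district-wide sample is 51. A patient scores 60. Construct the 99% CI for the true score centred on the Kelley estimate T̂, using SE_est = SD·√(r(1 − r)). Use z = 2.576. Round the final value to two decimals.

T̂ = r·X + (1 − r)·M = 0.7000*60 + 0.3000*51 = 42.0000 + 15.3000 ≈ 57.3000
SE_est = SD * √(r(1 − r)) = 5.9000 * √0.2100 ≈ 5.9000 * 0.4583 ≈ 2.7037
CI = 57.3000 ± 2.576 * 2.7037 → [50.3352, 64.2648]

[50.34, 64.26]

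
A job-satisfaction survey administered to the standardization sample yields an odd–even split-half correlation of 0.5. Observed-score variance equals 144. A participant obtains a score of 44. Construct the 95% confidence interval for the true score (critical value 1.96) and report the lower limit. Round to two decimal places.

σ = 144^(1/2) = 12.000
r_full = 2·0.5 / (1 + 0.5) ≈ 0.667
SEM = 12.000*√(1 − 0.667) ≈ 6.928
Margin = 1.96 * 6.928 ≈ 13.579
Lower bound: 44 − 13.579 = 30.421

30.42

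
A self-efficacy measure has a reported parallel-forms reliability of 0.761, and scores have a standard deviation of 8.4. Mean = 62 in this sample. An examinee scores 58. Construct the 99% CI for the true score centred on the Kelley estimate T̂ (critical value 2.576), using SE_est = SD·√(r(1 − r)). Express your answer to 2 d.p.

[49.73, 68.18]

Estimated true score = 0.76100×58 + (1 − 0.76100)×62 ≈ 58.95600
SE_est = 8.40000·√[r(1 − r)] ≈ 3.58237
CI = 58.95600 ± 2.576 × 3.58237 → [49.72781, 68.18419]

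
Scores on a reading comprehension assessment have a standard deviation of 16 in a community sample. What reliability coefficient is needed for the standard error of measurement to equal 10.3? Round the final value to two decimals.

r = 1 − (SEM / SD)² = 1 − (10.3000 / 16)² ≈ 1 − 0.4144 ≈ 0.5856

0.59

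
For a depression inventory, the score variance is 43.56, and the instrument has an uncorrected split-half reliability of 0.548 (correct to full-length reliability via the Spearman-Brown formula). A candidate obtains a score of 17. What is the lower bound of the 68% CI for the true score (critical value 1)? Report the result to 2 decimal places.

SD = √43.56 ≃ 6.60000
Full-length reliability (Spearman-Brown) = 2(0.548)/(1+0.548) ≃ 0.70801
SEM = 6.60000×√(1 − 0.70801) ≃ 3.56638
Half-width = 1×3.56638 ≃ 3.56638
Lower bound: 17 − 3.56638 = 13.43362

13.43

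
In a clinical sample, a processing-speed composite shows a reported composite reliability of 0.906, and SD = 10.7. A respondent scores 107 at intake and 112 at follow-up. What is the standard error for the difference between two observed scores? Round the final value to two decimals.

SEM = 10.7000 × √(1 − 0.9060) = 10.7000 × √0.0940 ≈ 10.7000 × 0.3066 ≈ 3.2806
SE_diff = √2 × SEM ≈ 4.6394

4.64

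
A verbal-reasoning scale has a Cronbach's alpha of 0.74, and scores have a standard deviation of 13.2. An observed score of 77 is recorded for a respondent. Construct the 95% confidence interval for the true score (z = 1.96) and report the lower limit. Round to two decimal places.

63.81

SEM = 13.20000*√(1 − 0.74000) ≈ 6.73071
Half-width = 1.96*6.73071 ≈ 13.19218
Lower bound: 77 − 13.19218 = 63.80782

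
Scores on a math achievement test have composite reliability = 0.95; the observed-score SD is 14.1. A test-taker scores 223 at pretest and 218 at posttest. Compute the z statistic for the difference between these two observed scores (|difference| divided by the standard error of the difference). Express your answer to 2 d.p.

SEM = 14.10000 × √(1 − 0.95000) = 14.10000 × √0.05000 ≈ 14.10000 × 0.22361 ≈ 3.15286
Standard error of the difference = 3.15286·√2 ≈ 4.45881
z = 5 / 4.45881 ≈ 1.12138

1.12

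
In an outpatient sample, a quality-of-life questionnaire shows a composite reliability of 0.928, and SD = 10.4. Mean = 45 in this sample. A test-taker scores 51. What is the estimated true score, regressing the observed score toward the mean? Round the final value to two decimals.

Estimated true score = 0.928×51 + (1 − 0.928)×45 ≈ 50.568

50.57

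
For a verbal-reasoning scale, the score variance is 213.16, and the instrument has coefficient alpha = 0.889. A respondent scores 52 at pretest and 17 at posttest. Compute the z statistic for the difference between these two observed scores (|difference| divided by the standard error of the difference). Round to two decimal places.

5.09

σ = 213.16^(1/2) = 14.600
SEM = 14.600 · √(1 − 0.889) = 14.600 · √0.111 ≈ 14.600 · 0.333 ≈ 4.864
SE_diff = SEM · √2 ≈ 4.864 · 1.414 ≈ 6.879
z = |52 − 17| / 6.879 = 35 / 6.879 ≈ 5.088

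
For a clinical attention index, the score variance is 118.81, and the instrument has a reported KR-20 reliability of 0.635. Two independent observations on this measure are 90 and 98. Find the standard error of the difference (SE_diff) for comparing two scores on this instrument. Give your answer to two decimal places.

9.31

σ = 118.81^(1/2) = 10.900
SEM = 10.900 · √(1 − 0.635) = 10.900 · √0.365 ≃ 10.900 · 0.604 ≃ 6.585
Standard error of the difference = 6.585·√2 ≃ 9.313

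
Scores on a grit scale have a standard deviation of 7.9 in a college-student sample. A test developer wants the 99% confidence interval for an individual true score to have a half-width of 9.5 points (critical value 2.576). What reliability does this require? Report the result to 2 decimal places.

SEM needed = half-width / z = 9.5/2.576 ≈ 3.688
r = 1 − (3.688/7.9)² ≈ 1 − 0.218 ≈ 0.782

0.78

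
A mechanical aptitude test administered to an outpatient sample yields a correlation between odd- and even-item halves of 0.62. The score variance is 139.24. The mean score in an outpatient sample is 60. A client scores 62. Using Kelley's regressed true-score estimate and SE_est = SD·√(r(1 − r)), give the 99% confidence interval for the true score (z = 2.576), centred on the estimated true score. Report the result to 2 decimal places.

[48.65, 74.41]

SD = √139.24 ≈ 11.800
r_full = 2·0.62 / (1 + 0.62) ≈ 0.765
Estimated true score = 0.765×62 + (1 − 0.765)×60 ≈ 61.531
SE_est = SD × √(r(1 − r)) = 11.800 × √0.180 ≈ 11.800 × 0.424 ≈ 5.000
99% CI: 61.531 ± 12.880 ≈ (48.651, 74.411)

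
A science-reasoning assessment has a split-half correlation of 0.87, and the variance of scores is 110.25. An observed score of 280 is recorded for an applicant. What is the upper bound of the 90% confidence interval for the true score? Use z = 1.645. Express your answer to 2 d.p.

SD = √110.25 = 10.50000
Full-length reliability (Spearman-Brown) = 2(0.87)/(1+0.87) ≈ 0.93048
SEM = 10.50000 * √(1 − 0.93048) = 10.50000 * √0.06952 ≈ 10.50000 * 0.26366 ≈ 2.76847
Half-width = 1.645*2.76847 ≈ 4.55414
Upper limit = 280 + 4.55414 ≈ 284.55414

284.55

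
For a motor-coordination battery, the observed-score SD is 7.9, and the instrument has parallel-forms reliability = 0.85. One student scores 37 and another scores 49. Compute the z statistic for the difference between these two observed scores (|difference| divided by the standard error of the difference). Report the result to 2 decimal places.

SEM = 7.900 · √(1 − 0.850) = 7.900 · √0.150 ≈ 7.900 · 0.387 ≈ 3.060
SE_diff = SEM · √2 ≈ 3.060 · 1.414 ≈ 4.327
z = 12 / 4.327 ≈ 2.773

2.77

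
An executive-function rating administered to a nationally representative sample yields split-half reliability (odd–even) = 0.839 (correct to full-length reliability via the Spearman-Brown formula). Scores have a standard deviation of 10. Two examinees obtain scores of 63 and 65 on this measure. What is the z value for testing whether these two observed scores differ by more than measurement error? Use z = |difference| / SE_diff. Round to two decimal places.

r_full = 2·0.839 / (1 + 0.839) ≃ 0.912
The standard error of measurement is 10.000·√(1 − 0.912) ≃ 10.000·0.296 ≃ 2.959.
SE_diff = √2 · SEM ≃ 4.184
z = |63 − 65| / 4.184 = 2 / 4.184 ≃ 0.478

0.48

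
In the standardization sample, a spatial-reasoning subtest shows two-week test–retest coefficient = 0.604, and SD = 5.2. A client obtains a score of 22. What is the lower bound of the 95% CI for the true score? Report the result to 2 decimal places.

15.59

SEM = 5.2000 * √(1 − 0.6040) = 5.2000 * √0.3960 ≈ 5.2000 * 0.6293 ≈ 3.2723
1.96 * SEM ≈ 6.4137
Lower bound: 22 − 6.4137 = 15.5863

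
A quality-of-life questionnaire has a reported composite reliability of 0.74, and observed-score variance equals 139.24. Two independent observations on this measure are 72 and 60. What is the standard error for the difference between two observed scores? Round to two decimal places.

SD = √139.24 ≃ 11.800
SEM = 11.800 × √(1 − 0.740) = 11.800 × √0.260 ≃ 11.800 × 0.510 ≃ 6.017
Standard error of the difference = 6.017·√2 ≃ 8.509

8.51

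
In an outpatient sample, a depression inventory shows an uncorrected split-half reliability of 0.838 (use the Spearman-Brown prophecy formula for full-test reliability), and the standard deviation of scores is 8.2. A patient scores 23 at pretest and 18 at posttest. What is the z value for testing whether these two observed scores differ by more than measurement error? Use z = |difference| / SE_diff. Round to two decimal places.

Full-length reliability (Spearman-Brown) = 2(0.838)/(1+0.838) ≈ 0.9119
SEM = 8.2000 * √(1 − 0.9119) = 8.2000 * √0.0881 ≈ 8.2000 * 0.2969 ≈ 2.4344
SE_diff = SEM * √2 ≈ 2.4344 * 1.4142 ≈ 3.4428
z = 5 / 3.4428 ≈ 1.4523

1.45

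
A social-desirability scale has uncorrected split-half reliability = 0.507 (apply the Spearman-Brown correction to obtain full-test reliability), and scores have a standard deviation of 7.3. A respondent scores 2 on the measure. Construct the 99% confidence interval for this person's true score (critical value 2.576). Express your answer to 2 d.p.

[-8.76, 12.76]

Spearman-Brown: r = 2(0.507) / (1 + 0.507) = 1.01400 / 1.50700 ≃ 0.67286
SEM = 7.30000 · √(1 − 0.67286) = 7.30000 · √0.32714 ≃ 7.30000 · 0.57196 ≃ 4.17532
2.576 · SEM ≃ 10.75562
Interval: (-8.75562, 12.75562)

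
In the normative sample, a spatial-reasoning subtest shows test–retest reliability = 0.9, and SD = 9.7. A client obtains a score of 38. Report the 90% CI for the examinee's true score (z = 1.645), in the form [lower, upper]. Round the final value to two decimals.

The standard error of measurement is 9.7000·√(1 − 0.9000) ≈ 9.7000·0.3162 ≈ 3.0674.
Half-width = 1.645·3.0674 ≈ 5.0459
90% CI: 38 ± 5.0459 = [32.9541, 43.0459]

[32.95, 43.05]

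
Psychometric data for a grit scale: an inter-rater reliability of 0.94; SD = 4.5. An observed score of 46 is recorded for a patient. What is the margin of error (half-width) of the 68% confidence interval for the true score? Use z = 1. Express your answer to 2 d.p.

SEM = 4.5000*√(1 − 0.9400) ≃ 1.1023
Margin = 1 * 1.1023 ≃ 1.1023

1.10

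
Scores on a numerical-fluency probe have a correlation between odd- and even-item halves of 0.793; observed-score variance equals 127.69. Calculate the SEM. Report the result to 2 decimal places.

SD = √127.69 = 11.300
Full-length reliability (Spearman-Brown) = 2(0.793)/(1+0.793) ≈ 0.885
SEM = 11.300 * √(1 − 0.885) = 11.300 * √0.115 ≈ 11.300 * 0.340 ≈ 3.839

3.84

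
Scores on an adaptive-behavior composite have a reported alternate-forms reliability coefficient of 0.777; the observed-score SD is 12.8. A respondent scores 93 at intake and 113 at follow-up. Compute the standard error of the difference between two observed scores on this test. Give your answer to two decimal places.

8.55

SEM = 12.8000 * √(1 − 0.7770) = 12.8000 * √0.2230 ≈ 12.8000 * 0.4722 ≈ 6.0445
Standard error of the difference = 6.0445·√2 ≈ 8.5483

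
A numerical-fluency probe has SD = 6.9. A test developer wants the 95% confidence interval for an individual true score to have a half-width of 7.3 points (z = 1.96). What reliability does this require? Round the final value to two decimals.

0.71

Required SEM = 7.3 / 1.96 ≃ 3.724
Required reliability = 1 − (SEM/SD)² = 1 − 0.291 ≃ 0.709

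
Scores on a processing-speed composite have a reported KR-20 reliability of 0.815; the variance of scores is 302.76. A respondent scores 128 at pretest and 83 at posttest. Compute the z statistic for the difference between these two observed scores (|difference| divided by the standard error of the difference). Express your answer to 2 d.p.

4.25

SD = √302.76 = 17.4000
SEM = 17.4000·√(1 − 0.8150) ≈ 7.4840
SE_diff = SEM · √2 ≈ 7.4840 · 1.4142 ≈ 10.5840
z = 45 / 10.5840 ≈ 4.2517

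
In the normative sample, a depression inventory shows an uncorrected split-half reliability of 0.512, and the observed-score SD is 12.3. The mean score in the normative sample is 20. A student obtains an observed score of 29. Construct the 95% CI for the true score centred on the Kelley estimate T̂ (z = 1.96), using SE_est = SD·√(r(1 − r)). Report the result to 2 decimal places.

[14.82, 37.37]

Full-length reliability (Spearman-Brown) = 2(0.512)/(1+0.512) ≃ 0.677
Estimated true score = 0.677×29 + (1 − 0.677)×20 ≃ 26.095
SE_est = SD × √(r(1 − r)) = 12.300 × √0.219 ≃ 12.300 × 0.468 ≃ 5.751
CI = 26.095 ± 1.96 × 5.751 → [14.824, 37.366]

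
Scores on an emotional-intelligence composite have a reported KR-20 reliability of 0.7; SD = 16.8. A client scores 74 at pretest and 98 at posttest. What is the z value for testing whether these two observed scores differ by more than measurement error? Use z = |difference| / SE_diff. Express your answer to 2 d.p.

The standard error of measurement is 16.800×√(1 − 0.700) ≃ 16.800×0.548 ≃ 9.202.
SE_diff = √2 × SEM ≃ 13.013
z = 24 / 13.013 ≃ 1.844

1.84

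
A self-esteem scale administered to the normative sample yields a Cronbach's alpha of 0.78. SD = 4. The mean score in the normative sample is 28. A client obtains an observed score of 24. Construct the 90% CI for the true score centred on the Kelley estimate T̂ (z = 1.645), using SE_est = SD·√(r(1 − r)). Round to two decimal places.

[22.15, 27.61]

T̂ = r·X + (1 − r)·M = 0.780·24 + 0.220·28 = 18.720 + 6.160 ≈ 24.880
SE_est = 4.000·√(0.780·0.220) ≈ 1.657
CI = 24.880 ± 1.645 · 1.657 → [22.154, 27.606]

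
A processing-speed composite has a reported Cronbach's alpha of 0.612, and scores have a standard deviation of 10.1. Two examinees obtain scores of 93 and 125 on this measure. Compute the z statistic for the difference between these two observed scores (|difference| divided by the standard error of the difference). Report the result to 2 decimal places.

SEM = 10.10000 · √(1 − 0.61200) = 10.10000 · √0.38800 ≈ 10.10000 · 0.62290 ≈ 6.29125
Standard error of the difference = 6.29125·√2 ≈ 8.89718
z = 32 / 8.89718 ≈ 3.59665

3.60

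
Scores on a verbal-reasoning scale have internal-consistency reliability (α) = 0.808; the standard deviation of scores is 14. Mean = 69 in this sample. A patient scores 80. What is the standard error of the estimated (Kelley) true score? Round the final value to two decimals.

5.51

SE_est = SD * √(r(1 − r)) = 14.000 * √0.155 ≈ 14.000 * 0.394 ≈ 5.514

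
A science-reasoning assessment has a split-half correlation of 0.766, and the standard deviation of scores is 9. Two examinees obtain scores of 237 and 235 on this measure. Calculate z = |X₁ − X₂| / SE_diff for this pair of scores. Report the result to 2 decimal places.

r_full = 2·0.766 / (1 + 0.766) ≈ 0.86750
SEM = 9.00000×√(1 − 0.86750) ≈ 3.27608
SE_diff = SEM × √2 ≈ 3.27608 × 1.41421 ≈ 4.63308
z = |237 − 235| / 4.63308 = 2 / 4.63308 ≈ 0.43168

0.43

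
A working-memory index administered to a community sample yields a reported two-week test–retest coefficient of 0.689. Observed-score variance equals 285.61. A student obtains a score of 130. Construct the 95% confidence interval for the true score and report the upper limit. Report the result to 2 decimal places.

148.47

σ = 285.61^(1/2) = 16.900
SEM = 16.900×√(1 − 0.689) ≈ 9.425
Margin = 1.96 × 9.425 ≈ 18.472
Upper limit = 130 + 18.472 ≈ 148.472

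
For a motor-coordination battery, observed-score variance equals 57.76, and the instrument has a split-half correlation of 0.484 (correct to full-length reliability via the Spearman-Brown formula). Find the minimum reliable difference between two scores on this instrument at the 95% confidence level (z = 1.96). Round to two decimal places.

12.42

σ = 57.76^(1/2) = 7.6000
r_full = 2·0.484 / (1 + 0.484) ≈ 0.6523
SEM = 7.6000 × √(1 − 0.6523) = 7.6000 × √0.3477 ≈ 7.6000 × 0.5897 ≈ 4.4815
SE_diff = SEM × √2 ≈ 4.4815 × 1.4142 ≈ 6.3378
Smallest detectable difference = 1.96×6.3378 ≈ 12.4220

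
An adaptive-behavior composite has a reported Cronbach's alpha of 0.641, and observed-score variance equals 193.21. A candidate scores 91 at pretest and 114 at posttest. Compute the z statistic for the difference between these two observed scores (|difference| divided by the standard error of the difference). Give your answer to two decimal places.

σ = 193.21^(1/2) = 13.900
SEM = 13.900·√(1 − 0.641) ≃ 8.328
SE_diff = √2 · SEM ≃ 11.778
z = 23 / 11.778 ≃ 1.953

1.95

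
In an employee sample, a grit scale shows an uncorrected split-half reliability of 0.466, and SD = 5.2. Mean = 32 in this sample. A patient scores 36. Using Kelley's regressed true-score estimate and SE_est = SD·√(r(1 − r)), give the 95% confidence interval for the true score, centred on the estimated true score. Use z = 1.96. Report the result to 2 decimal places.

[29.64, 39.45]

Full-length reliability (Spearman-Brown) = 2(0.466)/(1+0.466) ≈ 0.636
T̂ = 0.636(36) + 0.364(32) ≈ 34.543
SE_est = SD × √(r(1 − r)) = 5.200 × √0.232 ≈ 5.200 × 0.481 ≈ 2.502
CI = 34.543 ± 1.96 × 2.502 → [29.638, 39.448]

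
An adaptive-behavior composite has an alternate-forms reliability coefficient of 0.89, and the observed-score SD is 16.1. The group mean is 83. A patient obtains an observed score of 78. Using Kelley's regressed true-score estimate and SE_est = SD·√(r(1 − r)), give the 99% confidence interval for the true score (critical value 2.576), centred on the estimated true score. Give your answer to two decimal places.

[65.57, 91.53]

Estimated true score = 0.8900*78 + (1 − 0.8900)*83 ≈ 78.5500
SE_est = 16.1000*√(0.8900*0.1100) ≈ 5.0375
99% CI: 78.5500 ± 12.9767 ≈ (65.5733, 91.5267)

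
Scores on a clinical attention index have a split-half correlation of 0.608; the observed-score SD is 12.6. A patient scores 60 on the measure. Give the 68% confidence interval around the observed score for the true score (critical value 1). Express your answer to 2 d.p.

[53.78, 66.22]

Full-length reliability (Spearman-Brown) = 2(0.608)/(1+0.608) ≃ 0.75622
SEM = 12.60000 · √(1 − 0.75622) = 12.60000 · √0.24378 ≃ 12.60000 · 0.49374 ≃ 6.22115
1 · SEM ≃ 6.22115
68% CI: 60 ± 6.22115 = [53.77885, 66.22115]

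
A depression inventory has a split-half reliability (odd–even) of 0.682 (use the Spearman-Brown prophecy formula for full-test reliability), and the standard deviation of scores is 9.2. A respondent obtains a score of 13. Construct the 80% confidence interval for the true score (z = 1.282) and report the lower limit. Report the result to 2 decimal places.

7.87

Full-length reliability (Spearman-Brown) = 2(0.682)/(1+0.682) ≈ 0.81094
SEM = 9.20000 · √(1 − 0.81094) = 9.20000 · √0.18906 ≈ 9.20000 · 0.43481 ≈ 4.00026
1.282 · SEM ≈ 5.12834
Lower bound: 13 − 5.12834 = 7.87166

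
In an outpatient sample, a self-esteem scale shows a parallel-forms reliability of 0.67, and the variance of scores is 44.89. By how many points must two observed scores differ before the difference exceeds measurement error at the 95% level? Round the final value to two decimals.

10.67

σ = 44.89^(1/2) = 6.700
SEM = 6.700 × √(1 − 0.670) = 6.700 × √0.330 ≃ 6.700 × 0.574 ≃ 3.849
SE_diff = √2 × SEM ≃ 5.443
Minimum reliable difference = 1.96 × SE_diff ≃ 1.96 × 5.443 ≃ 10.668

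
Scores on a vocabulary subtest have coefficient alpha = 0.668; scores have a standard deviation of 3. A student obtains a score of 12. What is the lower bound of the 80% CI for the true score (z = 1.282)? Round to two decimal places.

SEM = 3.00000 × √(1 − 0.66800) = 3.00000 × √0.33200 ≈ 3.00000 × 0.57619 ≈ 1.72858
Half-width = 1.282×1.72858 ≈ 2.21604
Lower bound: 12 − 2.21604 = 9.78396

9.78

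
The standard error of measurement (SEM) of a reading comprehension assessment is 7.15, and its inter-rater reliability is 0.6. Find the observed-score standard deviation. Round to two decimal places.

σ = SEM·(1 − r)^(−1/2) ≈ 7.15×1.581 ≈ 11.305

11.31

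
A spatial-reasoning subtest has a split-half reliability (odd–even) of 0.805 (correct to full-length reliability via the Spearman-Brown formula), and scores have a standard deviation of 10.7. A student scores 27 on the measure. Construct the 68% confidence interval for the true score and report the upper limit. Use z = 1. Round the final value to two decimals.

30.52

Spearman-Brown: r = 2(0.805) / (1 + 0.805) = 1.6100 / 1.8050 ≃ 0.8920
SEM = 10.7000 · √(1 − 0.8920) = 10.7000 · √0.1080 ≃ 10.7000 · 0.3287 ≃ 3.5169
1 · SEM ≃ 3.5169
Upper bound: 27 + 3.5169 = 30.5169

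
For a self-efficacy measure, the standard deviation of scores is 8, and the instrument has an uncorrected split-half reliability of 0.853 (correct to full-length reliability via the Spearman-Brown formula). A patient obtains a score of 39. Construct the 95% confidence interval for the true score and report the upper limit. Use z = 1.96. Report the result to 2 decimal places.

43.42

Full-length reliability (Spearman-Brown) = 2(0.853)/(1+0.853) ≈ 0.921
The standard error of measurement is 8.000×√(1 − 0.921) ≈ 8.000×0.282 ≈ 2.253.
1.96 × SEM ≈ 4.416
Upper bound: 39 + 4.416 = 43.416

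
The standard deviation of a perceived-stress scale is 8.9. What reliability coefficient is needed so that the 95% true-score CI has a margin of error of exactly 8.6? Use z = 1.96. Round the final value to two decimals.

SEM needed = half-width / z = 8.6/1.96 ≈ 4.38776
Required reliability = 1 − (SEM/SD)² = 1 − 0.24306 ≈ 0.75694

0.76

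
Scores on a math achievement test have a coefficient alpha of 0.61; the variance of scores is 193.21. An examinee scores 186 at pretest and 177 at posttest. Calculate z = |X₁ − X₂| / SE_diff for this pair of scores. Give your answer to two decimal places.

SD = √193.21 = 13.9000
SEM = 13.9000 · √(1 − 0.6100) = 13.9000 · √0.3900 ≃ 13.9000 · 0.6245 ≃ 8.6805
SE_diff = √2 · SEM ≃ 12.2761
z = |186 − 177| / 12.2761 = 9 / 12.2761 ≃ 0.7331

0.73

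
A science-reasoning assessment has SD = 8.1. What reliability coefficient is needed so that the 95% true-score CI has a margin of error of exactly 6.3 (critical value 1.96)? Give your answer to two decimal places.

0.84

SEM needed = half-width / z = 6.3/1.96 ≈ 3.2143
r = 1 − (3.2143/8.1)² ≈ 1 − 0.1575 ≈ 0.8425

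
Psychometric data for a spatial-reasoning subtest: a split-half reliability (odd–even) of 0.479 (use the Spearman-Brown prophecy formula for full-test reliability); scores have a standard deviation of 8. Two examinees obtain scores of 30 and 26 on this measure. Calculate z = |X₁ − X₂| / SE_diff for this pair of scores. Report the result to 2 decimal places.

0.60

Spearman-Brown: r = 2(0.479) / (1 + 0.479) = 0.958 / 1.479 ≃ 0.648
SEM = 8.000 * √(1 − 0.648) = 8.000 * √0.352 ≃ 8.000 * 0.594 ≃ 4.748
SE_diff = √2 * SEM ≃ 6.715
z = |30 − 26| / 6.715 = 4 / 6.715 ≃ 0.596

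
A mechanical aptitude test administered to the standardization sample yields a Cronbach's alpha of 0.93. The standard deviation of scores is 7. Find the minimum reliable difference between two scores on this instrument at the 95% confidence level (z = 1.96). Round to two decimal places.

5.13

SEM = 7.00000*√(1 − 0.93000) ≈ 1.85203
Standard error of the difference = 1.85203·√2 ≈ 2.61916
Smallest detectable difference = 1.96*2.61916 ≈ 5.13355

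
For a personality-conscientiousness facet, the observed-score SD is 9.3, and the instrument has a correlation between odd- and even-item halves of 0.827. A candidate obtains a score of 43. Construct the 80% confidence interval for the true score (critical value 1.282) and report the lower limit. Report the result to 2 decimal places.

r_full = 2·0.827 / (1 + 0.827) ≃ 0.9053
SEM = 9.3000 * √(1 − 0.9053) = 9.3000 * √0.0947 ≃ 9.3000 * 0.3077 ≃ 2.8618
1.282 * SEM ≃ 3.6688
Lower bound: 43 − 3.6688 = 39.3312

39.33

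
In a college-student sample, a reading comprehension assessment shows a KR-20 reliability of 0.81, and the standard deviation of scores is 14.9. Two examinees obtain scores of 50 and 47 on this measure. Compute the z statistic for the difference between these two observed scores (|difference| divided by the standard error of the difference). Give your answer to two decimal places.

SEM = 14.9000×√(1 − 0.8100) ≈ 6.4948
SE_diff = SEM × √2 ≈ 6.4948 × 1.4142 ≈ 9.1850
z = |50 − 47| / 9.1850 = 3 / 9.1850 ≈ 0.3266

0.33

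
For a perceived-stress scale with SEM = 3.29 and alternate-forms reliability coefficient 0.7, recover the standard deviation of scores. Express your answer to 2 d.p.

σ = SEM·(1 − r)^(−1/2) ≈ 3.29·1.82574 ≈ 6.00669

6.01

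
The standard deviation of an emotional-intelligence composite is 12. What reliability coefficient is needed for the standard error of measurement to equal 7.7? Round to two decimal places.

0.59

r = 1 − (SEM / SD)² = 1 − (7.7000 / 12)² ≈ 1 − 0.4117 ≈ 0.5883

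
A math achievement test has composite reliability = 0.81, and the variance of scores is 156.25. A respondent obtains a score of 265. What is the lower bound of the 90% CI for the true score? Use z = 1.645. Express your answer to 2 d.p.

SD = √156.25 ≃ 12.500
SEM = 12.500 × √(1 − 0.810) = 12.500 × √0.190 ≃ 12.500 × 0.436 ≃ 5.449
Margin = 1.645 × 5.449 ≃ 8.963
Lower limit = 265 − 8.963 ≃ 256.037

256.04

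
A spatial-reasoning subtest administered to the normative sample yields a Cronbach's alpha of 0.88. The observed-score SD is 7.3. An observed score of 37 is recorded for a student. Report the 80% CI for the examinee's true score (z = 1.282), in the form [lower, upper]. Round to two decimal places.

SEM = 7.3000 * √(1 − 0.8800) = 7.3000 * √0.1200 ≈ 7.3000 * 0.3464 ≈ 2.5288
Margin = 1.282 * 2.5288 ≈ 3.2419
Interval: (33.7581, 40.2419)

[33.76, 40.24]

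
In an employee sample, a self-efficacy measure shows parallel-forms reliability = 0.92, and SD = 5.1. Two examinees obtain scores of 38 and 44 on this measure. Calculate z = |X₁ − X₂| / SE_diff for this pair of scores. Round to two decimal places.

SEM = 5.1000·√(1 − 0.9200) ≈ 1.4425
Standard error of the difference = 1.4425·√2 ≈ 2.0400
z = |38 − 44| / 2.0400 = 6 / 2.0400 ≈ 2.9412

2.94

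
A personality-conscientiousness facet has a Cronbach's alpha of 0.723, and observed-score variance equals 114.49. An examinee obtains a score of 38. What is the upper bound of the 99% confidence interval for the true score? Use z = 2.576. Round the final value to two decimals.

SD = √114.49 ≈ 10.700
The standard error of measurement is 10.700*√(1 − 0.723) ≈ 10.700*0.526 ≈ 5.631.
2.576 * SEM ≈ 14.507
Upper bound: 38 + 14.507 = 52.507

52.51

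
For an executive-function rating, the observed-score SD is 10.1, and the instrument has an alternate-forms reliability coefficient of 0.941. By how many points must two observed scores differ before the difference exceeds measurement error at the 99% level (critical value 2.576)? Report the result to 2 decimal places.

SEM = 10.1000 × √(1 − 0.9410) = 10.1000 × √0.0590 ≈ 10.1000 × 0.2429 ≈ 2.4533
SE_diff = √2 × SEM ≈ 3.4695
Smallest detectable difference = 2.576×3.4695 ≈ 8.9373

8.94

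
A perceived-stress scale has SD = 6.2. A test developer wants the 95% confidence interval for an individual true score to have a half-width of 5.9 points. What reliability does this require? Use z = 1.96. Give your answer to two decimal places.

0.76

SEM needed = half-width / z = 5.9/1.96 ≃ 3.010
r = 1 − (3.010/6.2)² ≃ 1 − 0.236 ≃ 0.764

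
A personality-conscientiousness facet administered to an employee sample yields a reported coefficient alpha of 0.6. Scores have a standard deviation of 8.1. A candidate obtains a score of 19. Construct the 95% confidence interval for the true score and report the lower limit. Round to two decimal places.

8.96

SEM = 8.1000 * √(1 − 0.6000) = 8.1000 * √0.4000 ≈ 8.1000 * 0.6325 ≈ 5.1229
Margin = 1.96 * 5.1229 ≈ 10.0409
Lower bound: 19 − 10.0409 = 8.9591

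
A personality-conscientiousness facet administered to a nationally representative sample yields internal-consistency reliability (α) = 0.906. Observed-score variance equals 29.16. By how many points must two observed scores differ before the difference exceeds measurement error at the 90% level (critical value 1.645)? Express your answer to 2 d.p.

3.85

SD = √29.16 ≈ 5.400
SEM = 5.400 × √(1 − 0.906) = 5.400 × √0.094 ≈ 5.400 × 0.307 ≈ 1.656
SE_diff = √2 × SEM ≈ 2.341
Smallest detectable difference = 1.645×2.341 ≈ 3.852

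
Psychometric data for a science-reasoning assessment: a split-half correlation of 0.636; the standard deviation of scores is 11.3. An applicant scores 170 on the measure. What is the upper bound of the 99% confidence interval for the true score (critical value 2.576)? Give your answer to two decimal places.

Full-length reliability (Spearman-Brown) = 2(0.636)/(1+0.636) ≈ 0.77751
SEM = 11.30000×√(1 − 0.77751) ≈ 5.33013
Half-width = 2.576×5.33013 ≈ 13.73040
Upper bound: 170 + 13.73040 = 183.73040

183.73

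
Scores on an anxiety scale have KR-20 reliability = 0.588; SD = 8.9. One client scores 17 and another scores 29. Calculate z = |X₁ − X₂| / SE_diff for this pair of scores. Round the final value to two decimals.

1.49

SEM = 8.9000*√(1 − 0.5880) ≈ 5.7127
SE_diff = √2 * SEM ≈ 8.0789
z = 12 / 8.0789 ≈ 1.4853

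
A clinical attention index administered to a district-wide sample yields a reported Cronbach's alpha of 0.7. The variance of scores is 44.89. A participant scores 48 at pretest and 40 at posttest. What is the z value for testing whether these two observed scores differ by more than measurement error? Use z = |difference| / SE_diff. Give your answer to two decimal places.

σ = 44.89^(1/2) = 6.700
The standard error of measurement is 6.700·√(1 − 0.700) ≈ 6.700·0.548 ≈ 3.670.
Standard error of the difference = 3.670·√2 ≈ 5.190
z = |48 − 40| / 5.190 = 8 / 5.190 ≈ 1.541

1.54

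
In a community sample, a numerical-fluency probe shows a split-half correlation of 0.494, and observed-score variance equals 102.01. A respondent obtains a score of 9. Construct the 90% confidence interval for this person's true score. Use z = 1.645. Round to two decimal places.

SD = √102.01 ≈ 10.1000
Full-length reliability (Spearman-Brown) = 2(0.494)/(1+0.494) ≈ 0.6613
SEM = 10.1000 · √(1 − 0.6613) = 10.1000 · √0.3387 ≈ 10.1000 · 0.5820 ≈ 5.8779
Margin = 1.645 · 5.8779 ≈ 9.6691
CI = 9 ± 9.6691 → [-0.6691, 18.6691]

[-0.67, 18.67]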